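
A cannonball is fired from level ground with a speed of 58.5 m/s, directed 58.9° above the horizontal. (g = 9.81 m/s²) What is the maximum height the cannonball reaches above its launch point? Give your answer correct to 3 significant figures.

Vertical component of launch velocity: v_y = 58.5 sin 58.9° = 50.09 m/s.
At the highest point the vertical velocity is zero, so v_y² = 2 g h_max.
h_max = (50.09)² / (2 × 9.81) = 2509 / 19.62 = 128 m.

128 m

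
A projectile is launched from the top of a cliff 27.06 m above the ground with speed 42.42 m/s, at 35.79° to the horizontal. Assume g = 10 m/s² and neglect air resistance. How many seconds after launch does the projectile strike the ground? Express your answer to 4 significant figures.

Vertical component: v_y = 42.42 sin 35.79° = 24.808 m/s.
Taking up as positive with launch at y = 27.06 m, landing at y = 0: 0 = 27.06 + 24.808 t − ½(10) t².
Solving 5.000 t² − 24.808 t − 27.06 = 0 gives t = [24.808 + √(24.808² + 4·5.000·27.06)] / 10.00 = 5.882 s.

5.882 s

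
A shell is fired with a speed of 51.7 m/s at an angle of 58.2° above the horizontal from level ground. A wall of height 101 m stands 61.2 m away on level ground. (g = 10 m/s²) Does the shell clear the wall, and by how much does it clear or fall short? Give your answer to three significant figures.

v_x = 51.7 cos 58.2° = 27.24 m/s; v_y0 = 51.7 sin 58.2° = 43.94 m/s.
Time to reach the wall: t = 61.2 / 27.24 = 2.247 s.
Height at that point: y = 43.94×2.247 − 5.000×2.247² = 73.49 m.
That is 101 − 73.49 = 27.5 m below the top of the wall, so the shell does not clear it.

No — it falls 27.5 m short of clearing the wall.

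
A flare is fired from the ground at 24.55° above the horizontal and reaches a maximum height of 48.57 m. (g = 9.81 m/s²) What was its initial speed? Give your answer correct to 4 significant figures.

At maximum height v_y = 0, so (v₀ sin θ)² = 2 g H.
v₀ sin 24.55° = √(2 × 9.81 × 48.57) = 30.870 m/s.
v₀ = 30.870 / sin 24.55° = 30.870 / 0.4155 = 74.30 m/s.

74.30 m/s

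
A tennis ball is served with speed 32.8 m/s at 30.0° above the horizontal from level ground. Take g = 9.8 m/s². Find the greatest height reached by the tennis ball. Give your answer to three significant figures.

Vertical component of launch velocity: v_y = 32.8 sin 30.0° = 16.40 m/s.
At the highest point the vertical velocity is zero, so v_y² = 2 g h_max.
h_max = (16.40)² / (2 × 9.8) = 269.0 / 19.60 = 13.7 m.

13.7 m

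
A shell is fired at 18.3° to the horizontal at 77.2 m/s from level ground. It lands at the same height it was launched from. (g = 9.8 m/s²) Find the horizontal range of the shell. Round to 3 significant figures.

363 m

Components: v_x = 77.2 cos 18.3° = 73.30 m/s, v_y = 77.2 sin 18.3° = 24.24 m/s.
Time of flight (same landing height): t = 2 v_y / g = 2 × 24.24 / 9.8 = 4.947 s.
Range: R = v_x · t = 73.30 × 4.947 = 363 m.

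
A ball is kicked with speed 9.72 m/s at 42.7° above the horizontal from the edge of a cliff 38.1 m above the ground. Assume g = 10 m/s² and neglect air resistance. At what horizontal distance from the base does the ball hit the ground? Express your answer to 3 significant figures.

Components: v_x = 9.72 cos 42.7° = 7.143 m/s, v_y = 9.72 sin 42.7° = 6.592 m/s.
Vertical: 0 = 38.1 + 6.592 t − ½(10) t² ⇒ 5.000 t² − 6.592 t − 38.1 = 0.
t = [6.592 + √(43.45 + 762.0)] / 10.00 = 3.497 s.
Horizontal: R = v_x · t = 7.143 × 3.497 = 25.0 m.

25.0 m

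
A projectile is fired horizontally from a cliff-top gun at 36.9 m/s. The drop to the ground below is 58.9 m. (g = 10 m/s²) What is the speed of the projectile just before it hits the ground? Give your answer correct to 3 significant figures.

50.4 m/s

Fall time: t = √(2 × 58.9 / 10) = 3.432 s.
At impact: v_x = 36.9 m/s (unchanged), v_y = g t = 10 × 3.432 = 34.32 m/s.
Speed = √(v_x² + v_y²) = √(1362 + 1178) = 50.4 m/s.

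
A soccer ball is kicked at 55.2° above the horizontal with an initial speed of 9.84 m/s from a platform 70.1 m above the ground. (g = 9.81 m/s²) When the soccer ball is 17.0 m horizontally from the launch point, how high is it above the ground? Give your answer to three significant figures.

v_x = 9.84 cos 55.2° = 5.616 m/s, v_y0 = 9.84 sin 55.2° = 8.080 m/s.
Time to reach x = 17.0 m: t = x / v_x = 17.0 / 5.616 = 3.027 s.
y = 70.1 + v_y0 t − ½ g t² = 70.1 + 8.080×3.027 − 4.905×3.027² = 49.6 m.

49.6 m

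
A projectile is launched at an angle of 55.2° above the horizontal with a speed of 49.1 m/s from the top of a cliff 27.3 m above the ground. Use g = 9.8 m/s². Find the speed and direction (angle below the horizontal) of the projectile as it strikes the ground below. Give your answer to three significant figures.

v_x = 49.1 cos 55.2° = 28.02 m/s (constant).
|v_y| at impact = √((40.32)² + 2×9.8×27.3) = 46.48 m/s.
Speed = √(28.02² + 46.48²) = 54.3 m/s; angle = arctan(46.48/28.02) = 58.9° below horizontal.

54.3 m/s at 58.9° below the horizontal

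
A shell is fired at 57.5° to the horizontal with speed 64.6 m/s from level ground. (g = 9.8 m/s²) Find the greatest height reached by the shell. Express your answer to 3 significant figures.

Vertical component of launch velocity: v_y = 64.6 sin 57.5° = 54.48 m/s.
At the highest point the vertical velocity is zero, so v_y² = 2 g h_max.
h_max = (54.48)² / (2 × 9.8) = 2968 / 19.60 = 151 m.

151 m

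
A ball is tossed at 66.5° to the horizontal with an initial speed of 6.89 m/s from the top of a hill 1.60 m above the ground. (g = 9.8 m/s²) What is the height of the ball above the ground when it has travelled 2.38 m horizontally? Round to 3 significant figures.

v_x = 6.89 cos 66.5° = 2.747 m/s, v_y0 = 6.89 sin 66.5° = 6.319 m/s.
Time to reach x = 2.38 m: t = x / v_x = 2.38 / 2.747 = 0.8664 s.
y = 1.60 + v_y0 t − ½ g t² = 1.60 + 6.319×0.8664 − 4.900×0.8664² = 3.40 m.

3.40 m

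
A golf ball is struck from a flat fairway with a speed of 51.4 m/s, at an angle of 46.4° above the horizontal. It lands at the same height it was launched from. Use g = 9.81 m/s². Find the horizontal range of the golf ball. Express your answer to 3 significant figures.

269 m

For level ground, R = v₀² sin(2θ) / g.
sin(2 × 46.4°) = sin 92.80° = 0.9988.
R = (51.4)² × 0.9988 / 9.81 = 269 m.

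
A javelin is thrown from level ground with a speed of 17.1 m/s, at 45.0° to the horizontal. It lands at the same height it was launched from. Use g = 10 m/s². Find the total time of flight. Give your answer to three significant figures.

2.42 s

Vertical component: v_y = 17.1 sin 45.0° = 12.09 m/s.
For a projectile landing at launch height, time of flight is t = 2 v_y / g = 2 × 12.09 / 10 = 2.42 s.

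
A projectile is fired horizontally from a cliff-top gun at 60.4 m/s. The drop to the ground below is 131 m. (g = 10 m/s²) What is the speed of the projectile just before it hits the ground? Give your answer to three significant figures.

79.2 m/s

Fall time: t = √(2 × 131 / 10) = 5.119 s.
At impact: v_x = 60.4 m/s (unchanged), v_y = g t = 10 × 5.119 = 51.19 m/s.
Speed = √(v_x² + v_y²) = √(3648 + 2620) = 79.2 m/s.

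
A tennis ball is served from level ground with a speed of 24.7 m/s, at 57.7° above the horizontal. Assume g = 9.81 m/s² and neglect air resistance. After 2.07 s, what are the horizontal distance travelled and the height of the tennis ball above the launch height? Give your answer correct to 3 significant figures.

v_x = 24.7 cos 57.7° = 13.20 m/s; v_y0 = 24.7 sin 57.7° = 20.88 m/s.
x = v_x t = 13.20 × 2.07 = 27.3 m.
y = v_y0 t − ½ g t² = 20.88×2.07 − 4.905×2.07² = 22.2 m.

x = 27.3 m, y = 22.2 m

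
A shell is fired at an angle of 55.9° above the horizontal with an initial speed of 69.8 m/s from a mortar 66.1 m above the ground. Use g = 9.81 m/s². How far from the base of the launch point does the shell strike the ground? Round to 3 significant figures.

502 m

Components: v_x = 69.8 cos 55.9° = 39.13 m/s, v_y = 69.8 sin 55.9° = 57.80 m/s.
Vertical: 0 = 66.1 + 57.80 t − ½(9.81) t² ⇒ 4.905 t² − 57.80 t − 66.1 = 0.
t = [57.80 + √(3341 + 1297)] / 9.810 = 12.83 s.
Horizontal: R = v_x · t = 39.13 × 12.83 = 502 m.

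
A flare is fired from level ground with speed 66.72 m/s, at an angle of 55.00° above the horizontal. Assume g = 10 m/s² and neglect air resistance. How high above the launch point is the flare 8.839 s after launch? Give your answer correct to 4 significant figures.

v_y0 = 66.72 sin 55.00° = 54.654 m/s.
y(t) = v_y0 t − ½ g t² = 54.654×8.839 − 5.000×8.839² = 92.45 m.

92.45 m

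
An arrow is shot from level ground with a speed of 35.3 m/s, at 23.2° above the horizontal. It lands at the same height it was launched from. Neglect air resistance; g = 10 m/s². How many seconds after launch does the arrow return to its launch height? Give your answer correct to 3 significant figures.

Vertical component: v_y = 35.3 sin 23.2° = 13.91 m/s.
For a projectile landing at launch height, time of flight is t = 2 v_y / g = 2 × 13.91 / 10 = 2.78 s.

2.78 s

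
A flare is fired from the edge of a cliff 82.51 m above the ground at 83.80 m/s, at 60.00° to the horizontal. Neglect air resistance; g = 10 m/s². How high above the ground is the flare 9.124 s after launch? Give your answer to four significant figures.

328.4 m

v_y0 = 83.80 sin 60.00° = 72.573 m/s.
y(t) = 82.51 + v_y0 t − ½ g t² = 82.51 + 72.573×9.124 − ½×10×9.124² = 328.4 m.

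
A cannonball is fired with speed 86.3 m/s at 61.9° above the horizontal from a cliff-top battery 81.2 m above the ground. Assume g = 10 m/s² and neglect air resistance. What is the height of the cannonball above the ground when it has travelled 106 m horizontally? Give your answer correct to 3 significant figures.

246 m

v_x = 86.3 cos 61.9° = 40.65 m/s, v_y0 = 86.3 sin 61.9° = 76.13 m/s.
Time to reach x = 106 m: t = x / v_x = 106 / 40.65 = 2.608 s.
y = 81.2 + v_y0 t − ½ g t² = 81.2 + 76.13×2.608 − 5.000×2.608² = 246 m.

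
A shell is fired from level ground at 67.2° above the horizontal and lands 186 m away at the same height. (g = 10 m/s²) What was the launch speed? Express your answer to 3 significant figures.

51.0 m/s

On level ground, R = v₀² sin(2θ) / g, so v₀ = √(R g / sin 2θ).
sin(2 × 67.2°) = 0.7145.
v₀ = √(186 × 10 / 0.7145) = √2603 = 51.0 m/s.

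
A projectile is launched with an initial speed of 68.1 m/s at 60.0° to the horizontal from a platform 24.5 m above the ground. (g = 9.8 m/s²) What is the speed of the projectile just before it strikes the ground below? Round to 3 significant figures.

v_x = 68.1 cos 60.0° = 34.05 m/s is unchanged throughout.
For the vertical component, v_y² = v_y0² + 2 g h = (58.98)² + 2×9.8×24.5 = 3959, so |v_y| = 62.92 m/s.
Impact speed = √(v_x² + v_y²) = √(1159 + 3959) = 71.5 m/s.

71.5 m/s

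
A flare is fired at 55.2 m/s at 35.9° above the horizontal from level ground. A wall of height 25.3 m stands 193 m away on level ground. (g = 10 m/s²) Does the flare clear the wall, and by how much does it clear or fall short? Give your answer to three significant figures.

Yes — it clears the wall by 21.3 m.

v_x = 55.2 cos 35.9° = 44.71 m/s; v_y0 = 55.2 sin 35.9° = 32.37 m/s.
Time to reach the wall: t = 193 / 44.71 = 4.317 s.
Height at that point: y = 32.37×4.317 − 5.000×4.317² = 46.56 m.
That is 46.56 − 25.3 = 21.3 m above the top of the wall, so the flare clears it.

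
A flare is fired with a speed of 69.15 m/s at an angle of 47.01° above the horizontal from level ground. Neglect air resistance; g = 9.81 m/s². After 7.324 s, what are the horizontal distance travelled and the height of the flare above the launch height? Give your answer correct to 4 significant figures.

v_x = 69.15 cos 47.01° = 47.151 m/s; v_y0 = 69.15 sin 47.01° = 50.581 m/s.
x = v_x t = 47.151 × 7.324 = 345.3 m.
y = v_y0 t − ½ g t² = 50.581×7.324 − 4.905×7.324² = 107.3 m.

x = 345.3 m, y = 107.3 m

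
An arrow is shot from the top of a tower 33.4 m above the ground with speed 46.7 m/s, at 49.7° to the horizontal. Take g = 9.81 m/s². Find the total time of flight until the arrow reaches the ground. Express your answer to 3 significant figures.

Vertical component: v_y = 46.7 sin 49.7° = 35.62 m/s.
Taking up as positive with launch at y = 33.4 m, landing at y = 0: 0 = 33.4 + 35.62 t − ½(9.81) t².
Solving 4.905 t² − 35.62 t − 33.4 = 0 gives t = [35.62 + √(35.62² + 4·4.905·33.4)] / 9.810 = 8.10 s.

8.10 s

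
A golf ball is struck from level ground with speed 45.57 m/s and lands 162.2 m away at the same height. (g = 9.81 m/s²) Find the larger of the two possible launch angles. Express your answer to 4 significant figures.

64.99°

Level-ground range: R = v₀² sin(2θ)/g ⇒ sin 2θ = R g / v₀² = 162.2×9.81/45.57² = 0.7662.
2θ = arcsin(0.7662) = 50.014° or 180° − 50.014° = 129.986°.
So θ = 25.01° or θ = 64.99°.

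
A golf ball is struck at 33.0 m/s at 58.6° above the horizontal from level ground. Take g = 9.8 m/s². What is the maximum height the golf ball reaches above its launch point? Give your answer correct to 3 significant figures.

40.5 m

Vertical component of launch velocity: v_y = 33.0 sin 58.6° = 28.17 m/s.
At the highest point the vertical velocity is zero, so v_y² = 2 g h_max.
h_max = (28.17)² / (2 × 9.8) = 793.5 / 19.60 = 40.5 m.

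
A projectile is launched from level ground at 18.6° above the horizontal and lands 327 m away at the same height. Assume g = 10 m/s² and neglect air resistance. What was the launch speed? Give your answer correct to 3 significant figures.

On level ground, R = v₀² sin(2θ) / g, so v₀ = √(R g / sin 2θ).
sin(2 × 18.6°) = 0.6046.
v₀ = √(327 × 10 / 0.6046) = √5409 = 73.5 m/s.

73.5 m/s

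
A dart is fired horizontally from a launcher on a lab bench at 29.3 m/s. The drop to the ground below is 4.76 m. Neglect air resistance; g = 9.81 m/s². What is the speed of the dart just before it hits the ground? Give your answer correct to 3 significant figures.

30.9 m/s

Fall time: t = √(2 × 4.76 / 9.81) = 0.9851 s.
At impact: v_x = 29.3 m/s (unchanged), v_y = g t = 9.81 × 0.9851 = 9.664 m/s.
Speed = √(v_x² + v_y²) = √(858.5 + 93.39) = 30.9 m/s.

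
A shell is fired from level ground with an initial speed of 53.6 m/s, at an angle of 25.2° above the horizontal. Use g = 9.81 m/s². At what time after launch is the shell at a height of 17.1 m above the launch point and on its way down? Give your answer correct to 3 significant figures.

v_y0 = 53.6 sin 25.2° = 22.82 m/s.
Set y = v_y0 t − ½ g t² = 17.1: 4.905 t² − 22.82 t + 17.1 = 0.
t = [22.82 ± √(520.8 − 335.5)] / 9.81 = (22.82 ± 13.61) / 9.81, giving t = 0.939 s or t = 3.71 s.
On the way down corresponds to the larger root: t = 3.71 s.

3.71 s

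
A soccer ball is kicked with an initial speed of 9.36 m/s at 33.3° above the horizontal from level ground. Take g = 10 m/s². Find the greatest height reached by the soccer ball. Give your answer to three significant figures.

Vertical component of launch velocity: v_y = 9.36 sin 33.3° = 5.139 m/s.
At the highest point the vertical velocity is zero, so v_y² = 2 g h_max.
h_max = (5.139)² / (2 × 10) = 26.41 / 20.00 = 1.32 m.

1.32 m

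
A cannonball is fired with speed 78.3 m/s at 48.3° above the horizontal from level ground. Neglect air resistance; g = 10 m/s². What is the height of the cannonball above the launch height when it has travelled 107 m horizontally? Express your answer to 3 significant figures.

v_x = 78.3 cos 48.3° = 52.09 m/s, v_y0 = 78.3 sin 48.3° = 58.46 m/s.
Time to reach x = 107 m: t = x / v_x = 107 / 52.09 = 2.054 s.
y = v_y0 t − ½ g t² = 58.46×2.054 − 5.000×2.054² = 99.0 m.

99.0 m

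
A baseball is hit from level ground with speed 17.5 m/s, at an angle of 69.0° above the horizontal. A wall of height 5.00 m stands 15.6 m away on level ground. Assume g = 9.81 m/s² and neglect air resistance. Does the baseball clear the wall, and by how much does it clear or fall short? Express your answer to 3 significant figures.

v_x = 17.5 cos 69.0° = 6.271 m/s; v_y0 = 17.5 sin 69.0° = 16.34 m/s.
Time to reach the wall: t = 15.6 / 6.271 = 2.488 s.
Height at that point: y = 16.34×2.488 − 4.905×2.488² = 10.29 m.
That is 10.29 − 5.00 = 5.29 m above the top of the wall, so the baseball clears it.

Yes — it clears the wall by 5.29 m.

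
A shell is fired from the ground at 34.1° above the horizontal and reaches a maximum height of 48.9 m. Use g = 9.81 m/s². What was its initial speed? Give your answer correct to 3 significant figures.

At maximum height v_y = 0, so (v₀ sin θ)² = 2 g H.
v₀ sin 34.1° = √(2 × 9.81 × 48.9) = 30.97 m/s.
v₀ = 30.97 / sin 34.1° = 30.97 / 0.5606 = 55.2 m/s.

55.2 m/s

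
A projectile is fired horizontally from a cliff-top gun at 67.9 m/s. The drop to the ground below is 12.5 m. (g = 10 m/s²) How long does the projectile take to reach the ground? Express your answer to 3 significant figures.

1.58 s

The horizontal speed doesn't affect the fall. With v_y0 = 0, h = ½ g t².
t = √(2 × 12.5 / 10) = √2.500 = 1.58 s.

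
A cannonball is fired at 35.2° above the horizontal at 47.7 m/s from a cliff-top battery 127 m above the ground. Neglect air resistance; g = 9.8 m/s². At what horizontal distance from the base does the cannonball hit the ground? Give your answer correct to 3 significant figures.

336 m

Components: v_x = 47.7 cos 35.2° = 38.98 m/s, v_y = 47.7 sin 35.2° = 27.50 m/s.
Vertical: 0 = 127 + 27.50 t − ½(9.8) t² ⇒ 4.900 t² − 27.50 t − 127 = 0.
t = [27.50 + √(756.2 + 2489)] / 9.800 = 8.619 s.
Horizontal: R = v_x · t = 38.98 × 8.619 = 336 m.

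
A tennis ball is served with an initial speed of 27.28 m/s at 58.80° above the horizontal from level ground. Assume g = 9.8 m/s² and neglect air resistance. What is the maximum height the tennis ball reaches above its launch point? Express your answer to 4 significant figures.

27.78 m

Vertical component of launch velocity: v_y = 27.28 sin 58.80° = 23.334 m/s.
At the highest point the vertical velocity is zero, so v_y² = 2 g h_max.
h_max = (23.334)² / (2 × 9.8) = 544.48 / 19.60 = 27.78 m.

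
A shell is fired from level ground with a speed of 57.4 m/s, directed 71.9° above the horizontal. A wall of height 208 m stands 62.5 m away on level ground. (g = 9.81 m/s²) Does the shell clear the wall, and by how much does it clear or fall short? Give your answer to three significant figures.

No — it falls 77.0 m short of clearing the wall.

v_x = 57.4 cos 71.9° = 17.83 m/s; v_y0 = 57.4 sin 71.9° = 54.56 m/s.
Time to reach the wall: t = 62.5 / 17.83 = 3.505 s.
Height at that point: y = 54.56×3.505 − 4.905×3.505² = 131.0 m.
That is 208 − 131.0 = 77.0 m below the top of the wall, so the shell does not clear it.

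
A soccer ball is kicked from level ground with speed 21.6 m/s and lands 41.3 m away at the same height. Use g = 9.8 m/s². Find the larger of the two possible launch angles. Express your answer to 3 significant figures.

Level-ground range: R = v₀² sin(2θ)/g ⇒ sin 2θ = R g / v₀² = 41.3×9.8/21.6² = 0.8675.
2θ = arcsin(0.8675) = 60.17° or 180° − 60.17° = 119.83°.
So θ = 30.1° or θ = 59.9°.

59.9°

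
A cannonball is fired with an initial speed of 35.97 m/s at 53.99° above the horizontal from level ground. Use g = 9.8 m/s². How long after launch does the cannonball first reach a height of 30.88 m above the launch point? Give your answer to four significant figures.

v_y0 = 35.97 sin 53.99° = 29.097 m/s.
Set y = v_y0 t − ½ g t² = 30.88: 4.900 t² − 29.097 t + 30.88 = 0.
t = [29.097 ± √(846.64 − 605.25)] / 9.8 = (29.097 ± 15.537) / 9.8, giving t = 1.384 s or t = 4.554 s.
The cannonball is on the way up at the first time, so t = 1.384 s.

1.384 s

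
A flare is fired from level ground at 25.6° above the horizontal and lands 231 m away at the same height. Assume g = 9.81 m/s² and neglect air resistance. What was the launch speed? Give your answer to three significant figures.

On level ground, R = v₀² sin(2θ) / g, so v₀ = √(R g / sin 2θ).
sin(2 × 25.6°) = 0.7793.
v₀ = √(231 × 9.81 / 0.7793) = √2908 = 53.9 m/s.

53.9 m/s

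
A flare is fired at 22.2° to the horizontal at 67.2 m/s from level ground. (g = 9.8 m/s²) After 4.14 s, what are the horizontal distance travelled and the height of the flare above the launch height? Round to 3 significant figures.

v_x = 67.2 cos 22.2° = 62.22 m/s; v_y0 = 67.2 sin 22.2° = 25.39 m/s.
x = v_x t = 62.22 × 4.14 = 258 m.
y = v_y0 t − ½ g t² = 25.39×4.14 − 4.900×4.14² = 21.1 m.

x = 258 m, y = 21.1 m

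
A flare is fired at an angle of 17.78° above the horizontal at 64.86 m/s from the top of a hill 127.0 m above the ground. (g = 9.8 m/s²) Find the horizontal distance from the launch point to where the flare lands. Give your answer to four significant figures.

463.1 m

Components: v_x = 64.86 cos 17.78° = 61.762 m/s, v_y = 64.86 sin 17.78° = 19.806 m/s.
Vertical: 0 = 127.0 + 19.806 t − ½(9.8) t² ⇒ 4.900 t² − 19.806 t − 127.0 = 0.
t = [19.806 + √(392.28 + 2489.2)] / 9.800 = 7.4985 s.
Horizontal: R = v_x · t = 61.762 × 7.4985 = 463.1 m.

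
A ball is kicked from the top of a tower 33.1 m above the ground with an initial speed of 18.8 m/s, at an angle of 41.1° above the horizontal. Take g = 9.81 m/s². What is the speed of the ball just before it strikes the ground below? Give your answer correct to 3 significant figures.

31.7 m/s

v_x = 18.8 cos 41.1° = 14.17 m/s is unchanged throughout.
For the vertical component, v_y² = v_y0² + 2 g h = (12.36)² + 2×9.81×33.1 = 802.2, so |v_y| = 28.32 m/s.
Impact speed = √(v_x² + v_y²) = √(200.8 + 802.2) = 31.7 m/s.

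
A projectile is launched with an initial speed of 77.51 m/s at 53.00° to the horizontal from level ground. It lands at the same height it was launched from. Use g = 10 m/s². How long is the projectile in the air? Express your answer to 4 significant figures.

12.38 s

Vertical component: v_y = 77.51 sin 53.00° = 61.902 m/s.
For a projectile landing at launch height, time of flight is t = 2 v_y / g = 2 × 61.902 / 10 = 12.38 s.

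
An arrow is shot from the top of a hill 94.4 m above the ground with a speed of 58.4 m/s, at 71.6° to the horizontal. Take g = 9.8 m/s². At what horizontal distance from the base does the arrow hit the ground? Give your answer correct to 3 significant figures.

Components: v_x = 58.4 cos 71.6° = 18.43 m/s, v_y = 58.4 sin 71.6° = 55.41 m/s.
Vertical: 0 = 94.4 + 55.41 t − ½(9.8) t² ⇒ 4.900 t² − 55.41 t − 94.4 = 0.
t = [55.41 + √(3070 + 1850)] / 9.800 = 12.81 s.
Horizontal: R = v_x · t = 18.43 × 12.81 = 236 m.

236 m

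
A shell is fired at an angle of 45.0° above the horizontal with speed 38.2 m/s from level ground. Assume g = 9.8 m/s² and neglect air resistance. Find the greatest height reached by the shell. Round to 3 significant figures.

Vertical component of launch velocity: v_y = 38.2 sin 45.0° = 27.01 m/s.
At the highest point the vertical velocity is zero, so v_y² = 2 g h_max.
h_max = (27.01)² / (2 × 9.8) = 729.5 / 19.60 = 37.2 m.

37.2 m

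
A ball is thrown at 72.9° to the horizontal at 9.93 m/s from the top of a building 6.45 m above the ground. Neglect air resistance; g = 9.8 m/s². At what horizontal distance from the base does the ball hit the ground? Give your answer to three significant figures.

7.21 m

Components: v_x = 9.93 cos 72.9° = 2.920 m/s, v_y = 9.93 sin 72.9° = 9.491 m/s.
Vertical: 0 = 6.45 + 9.491 t − ½(9.8) t² ⇒ 4.900 t² − 9.491 t − 6.45 = 0.
t = [9.491 + √(90.08 + 126.4)] / 9.800 = 2.470 s.
Horizontal: R = v_x · t = 2.920 × 2.470 = 7.21 m.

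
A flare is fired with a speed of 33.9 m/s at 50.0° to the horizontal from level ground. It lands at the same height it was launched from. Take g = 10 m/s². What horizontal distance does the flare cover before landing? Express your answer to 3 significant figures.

Components: v_x = 33.9 cos 50.0° = 21.79 m/s, v_y = 33.9 sin 50.0° = 25.97 m/s.
Time of flight (same landing height): t = 2 v_y / g = 2 × 25.97 / 10 = 5.194 s.
Range: R = v_x · t = 21.79 × 5.194 = 113 m.

113 m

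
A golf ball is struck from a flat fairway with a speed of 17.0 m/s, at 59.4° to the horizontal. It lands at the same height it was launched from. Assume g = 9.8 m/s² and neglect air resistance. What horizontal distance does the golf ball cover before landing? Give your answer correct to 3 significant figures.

For level ground, R = v₀² sin(2θ) / g.
sin(2 × 59.4°) = sin 118.8° = 0.8763.
R = (17.0)² × 0.8763 / 9.8 = 25.8 m.

25.8 m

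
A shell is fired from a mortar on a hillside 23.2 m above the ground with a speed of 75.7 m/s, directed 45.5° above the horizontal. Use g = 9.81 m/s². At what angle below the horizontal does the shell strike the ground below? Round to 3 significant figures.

v_x = 75.7 cos 45.5° = 53.06 m/s.
At impact |v_y| = √(v_y0² + 2 g h) = √(53.99² + 2×9.81×23.2) = 58.05 m/s.
Angle below horizontal = arctan(|v_y| / v_x) = arctan(58.05 / 53.06) = 47.6°.

47.6°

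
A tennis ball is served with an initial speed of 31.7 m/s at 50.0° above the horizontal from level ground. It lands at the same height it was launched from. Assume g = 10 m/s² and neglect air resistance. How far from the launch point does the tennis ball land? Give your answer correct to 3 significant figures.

99.0 m

Components: v_x = 31.7 cos 50.0° = 20.38 m/s, v_y = 31.7 sin 50.0° = 24.28 m/s.
Time of flight (same landing height): t = 2 v_y / g = 2 × 24.28 / 10 = 4.856 s.
Range: R = v_x · t = 20.38 × 4.856 = 99.0 m.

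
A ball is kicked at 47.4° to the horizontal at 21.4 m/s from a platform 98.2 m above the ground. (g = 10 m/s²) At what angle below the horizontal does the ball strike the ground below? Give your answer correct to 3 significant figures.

72.9°

v_x = 21.4 cos 47.4° = 14.49 m/s.
At impact |v_y| = √(v_y0² + 2 g h) = √(15.75² + 2×10×98.2) = 47.03 m/s.
Angle below horizontal = arctan(|v_y| / v_x) = arctan(47.03 / 14.49) = 72.9°.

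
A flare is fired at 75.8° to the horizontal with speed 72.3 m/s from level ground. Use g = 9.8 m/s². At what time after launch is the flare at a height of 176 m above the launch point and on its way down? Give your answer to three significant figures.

11.1 s

v_y0 = 72.3 sin 75.8° = 70.09 m/s.
Set y = v_y0 t − ½ g t² = 176: 4.900 t² − 70.09 t + 176 = 0.
t = [70.09 ± √(4913 − 3450)] / 9.8 = (70.09 ± 38.25) / 9.8, giving t = 3.25 s or t = 11.1 s.
On the way down corresponds to the larger root: t = 11.1 s.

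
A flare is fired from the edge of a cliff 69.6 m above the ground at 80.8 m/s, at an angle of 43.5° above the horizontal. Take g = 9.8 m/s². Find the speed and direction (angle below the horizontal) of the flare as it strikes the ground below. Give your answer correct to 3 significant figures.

88.8 m/s at 48.7° below the horizontal

v_x = 80.8 cos 43.5° = 58.61 m/s (constant).
|v_y| at impact = √((55.62)² + 2×9.8×69.6) = 66.77 m/s.
Speed = √(58.61² + 66.77²) = 88.8 m/s; angle = arctan(66.77/58.61) = 48.7° below horizontal.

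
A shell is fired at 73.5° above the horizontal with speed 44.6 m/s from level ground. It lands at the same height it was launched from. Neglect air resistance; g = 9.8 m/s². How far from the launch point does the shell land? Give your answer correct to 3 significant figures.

Components: v_x = 44.6 cos 73.5° = 12.67 m/s, v_y = 44.6 sin 73.5° = 42.76 m/s.
Time of flight (same landing height): t = 2 v_y / g = 2 × 42.76 / 9.8 = 8.727 s.
Range: R = v_x · t = 12.67 × 8.727 = 111 m.

111 m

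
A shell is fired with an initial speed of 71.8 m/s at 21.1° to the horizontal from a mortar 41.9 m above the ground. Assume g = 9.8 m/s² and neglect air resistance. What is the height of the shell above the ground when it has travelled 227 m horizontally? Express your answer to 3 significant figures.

73.2 m

v_x = 71.8 cos 21.1° = 66.99 m/s, v_y0 = 71.8 sin 21.1° = 25.85 m/s.
Time to reach x = 227 m: t = x / v_x = 227 / 66.99 = 3.389 s.
y = 41.9 + v_y0 t − ½ g t² = 41.9 + 25.85×3.389 − 4.900×3.389² = 73.2 m.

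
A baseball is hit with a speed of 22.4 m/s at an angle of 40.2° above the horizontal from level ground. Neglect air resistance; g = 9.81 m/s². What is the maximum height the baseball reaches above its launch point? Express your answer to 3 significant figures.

10.7 m

Vertical component of launch velocity: v_y = 22.4 sin 40.2° = 14.46 m/s.
At the highest point the vertical velocity is zero, so v_y² = 2 g h_max.
h_max = (14.46)² / (2 × 9.81) = 209.1 / 19.62 = 10.7 m.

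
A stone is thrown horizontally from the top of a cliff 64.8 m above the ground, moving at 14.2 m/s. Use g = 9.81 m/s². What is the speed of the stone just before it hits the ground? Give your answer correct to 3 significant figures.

38.4 m/s

Fall time: t = √(2 × 64.8 / 9.81) = 3.635 s.
At impact: v_x = 14.2 m/s (unchanged), v_y = g t = 9.81 × 3.635 = 35.66 m/s.
Speed = √(v_x² + v_y²) = √(201.6 + 1272) = 38.4 m/s.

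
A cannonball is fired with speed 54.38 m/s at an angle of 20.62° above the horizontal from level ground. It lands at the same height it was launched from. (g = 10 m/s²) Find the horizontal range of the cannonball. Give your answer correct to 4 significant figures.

194.9 m

For level ground, R = v₀² sin(2θ) / g.
sin(2 × 20.62°) = sin 41.240° = 0.6592.
R = (54.38)² × 0.6592 / 10 = 194.9 m.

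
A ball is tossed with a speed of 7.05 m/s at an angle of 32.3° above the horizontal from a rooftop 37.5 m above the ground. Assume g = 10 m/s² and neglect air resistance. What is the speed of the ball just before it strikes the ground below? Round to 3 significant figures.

v_x = 7.05 cos 32.3° = 5.959 m/s is unchanged throughout.
For the vertical component, v_y² = v_y0² + 2 g h = (3.767)² + 2×10×37.5 = 764.2, so |v_y| = 27.64 m/s.
Impact speed = √(v_x² + v_y²) = √(35.51 + 764.2) = 28.3 m/s.

28.3 m/s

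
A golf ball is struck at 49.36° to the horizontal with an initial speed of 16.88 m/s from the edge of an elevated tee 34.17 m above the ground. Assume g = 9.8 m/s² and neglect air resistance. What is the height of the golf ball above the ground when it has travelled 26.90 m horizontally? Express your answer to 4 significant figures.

36.18 m

v_x = 16.88 cos 49.36° = 10.994 m/s, v_y0 = 16.88 sin 49.36° = 12.809 m/s.
Time to reach x = 26.90 m: t = x / v_x = 26.90 / 10.994 = 2.4468 s.
y = 34.17 + v_y0 t − ½ g t² = 34.17 + 12.809×2.4468 − 4.900×2.4468² = 36.18 m.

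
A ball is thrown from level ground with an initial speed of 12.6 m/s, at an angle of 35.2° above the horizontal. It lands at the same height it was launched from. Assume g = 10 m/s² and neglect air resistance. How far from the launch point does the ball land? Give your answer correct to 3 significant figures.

15.0 m

For level ground, R = v₀² sin(2θ) / g.
sin(2 × 35.2°) = sin 70.40° = 0.9421.
R = (12.6)² × 0.9421 / 10 = 15.0 m.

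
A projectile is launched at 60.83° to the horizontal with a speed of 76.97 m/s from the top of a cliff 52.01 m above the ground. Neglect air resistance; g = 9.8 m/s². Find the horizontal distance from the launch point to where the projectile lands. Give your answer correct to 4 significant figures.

542.1 m

Components: v_x = 76.97 cos 60.83° = 37.515 m/s, v_y = 76.97 sin 60.83° = 67.208 m/s.
Vertical: 0 = 52.01 + 67.208 t − ½(9.8) t² ⇒ 4.900 t² − 67.208 t − 52.01 = 0.
t = [67.208 + √(4516.9 + 1019.4)] / 9.800 = 14.450 s.
Horizontal: R = v_x · t = 37.515 × 14.450 = 542.1 m.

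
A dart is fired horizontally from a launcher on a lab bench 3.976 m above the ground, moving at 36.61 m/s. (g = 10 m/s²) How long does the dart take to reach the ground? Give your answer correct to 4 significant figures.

0.8917 s

The horizontal speed doesn't affect the fall. With v_y0 = 0, h = ½ g t².
t = √(2 × 3.976 / 10) = √0.79520 = 0.8917 s.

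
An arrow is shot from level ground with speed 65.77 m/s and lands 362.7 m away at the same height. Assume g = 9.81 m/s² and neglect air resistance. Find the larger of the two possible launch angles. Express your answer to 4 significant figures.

Level-ground range: R = v₀² sin(2θ)/g ⇒ sin 2θ = R g / v₀² = 362.7×9.81/65.77² = 0.8225.
2θ = arcsin(0.8225) = 55.336° or 180° − 55.336° = 124.664°.
So θ = 27.67° or θ = 62.33°.

62.33°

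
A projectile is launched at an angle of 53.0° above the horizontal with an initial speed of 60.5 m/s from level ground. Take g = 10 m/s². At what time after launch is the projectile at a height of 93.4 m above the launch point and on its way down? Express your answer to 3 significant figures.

6.99 s

v_y0 = 60.5 sin 53.0° = 48.32 m/s.
Set y = v_y0 t − ½ g t² = 93.4: 5.000 t² − 48.32 t + 93.4 = 0.
t = [48.32 ± √(2335 − 1868)] / 10 = (48.32 ± 21.61) / 10, giving t = 2.67 s or t = 6.99 s.
On the way down corresponds to the larger root: t = 6.99 s.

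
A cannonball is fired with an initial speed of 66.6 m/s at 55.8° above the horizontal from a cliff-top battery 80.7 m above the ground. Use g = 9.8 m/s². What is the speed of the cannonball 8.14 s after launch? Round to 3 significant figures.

v_x = 66.6 cos 55.8° = 37.43 m/s (constant).
v_y(t) = 66.6 sin 55.8° − g t = 55.08 − 9.8 × 8.14 = -24.69 m/s.
Speed = √(v_x² + v_y²) = √(1401 + 609.6) = 44.8 m/s.

44.8 m/s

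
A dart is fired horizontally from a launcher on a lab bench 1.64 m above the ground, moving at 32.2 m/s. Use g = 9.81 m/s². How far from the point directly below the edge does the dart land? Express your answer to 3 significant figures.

18.6 m

Initial vertical velocity is zero, so the fall time comes from h = ½ g t²: t = √(2 × 1.64 / 9.81) = 0.5782 s.
Horizontal motion is uniform at 32.2 m/s, so x = 32.2 × 0.5782 = 18.6 m.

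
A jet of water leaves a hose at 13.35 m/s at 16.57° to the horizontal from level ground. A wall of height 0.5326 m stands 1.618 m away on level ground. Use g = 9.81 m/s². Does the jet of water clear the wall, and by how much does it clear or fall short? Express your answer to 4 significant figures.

No — it falls 0.1296 m short of clearing the wall.

v_x = 13.35 cos 16.57° = 12.796 m/s; v_y0 = 13.35 sin 16.57° = 3.8072 m/s.
Time to reach the wall: t = 1.618 / 12.796 = 0.12645 s.
Height at that point: y = 3.8072×0.12645 − 4.905×0.12645² = 0.40299 m.
That is 0.5326 − 0.40299 = 0.1296 m below the top of the wall, so the jet of water does not clear it.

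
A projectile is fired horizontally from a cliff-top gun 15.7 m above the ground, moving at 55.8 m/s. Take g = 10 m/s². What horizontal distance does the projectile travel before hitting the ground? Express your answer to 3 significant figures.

Initial vertical velocity is zero, so the fall time comes from h = ½ g t²: t = √(2 × 15.7 / 10) = 1.772 s.
Horizontal motion is uniform at 55.8 m/s, so x = 55.8 × 1.772 = 98.9 m.

98.9 m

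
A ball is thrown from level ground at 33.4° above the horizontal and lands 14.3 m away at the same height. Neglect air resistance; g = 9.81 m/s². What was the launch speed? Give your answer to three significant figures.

12.4 m/s

On level ground, R = v₀² sin(2θ) / g, so v₀ = √(R g / sin 2θ).
sin(2 × 33.4°) = 0.9191.
v₀ = √(14.3 × 9.81 / 0.9191) = √152.6 = 12.4 m/s.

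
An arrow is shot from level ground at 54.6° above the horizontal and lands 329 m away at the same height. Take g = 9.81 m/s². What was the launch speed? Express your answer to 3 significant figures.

On level ground, R = v₀² sin(2θ) / g, so v₀ = √(R g / sin 2θ).
sin(2 × 54.6°) = 0.9444.
v₀ = √(329 × 9.81 / 0.9444) = √3418 = 58.5 m/s.

58.5 m/s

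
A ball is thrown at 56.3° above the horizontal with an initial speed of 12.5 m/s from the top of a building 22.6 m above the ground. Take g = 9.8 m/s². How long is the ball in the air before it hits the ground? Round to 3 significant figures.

Vertical component: v_y = 12.5 sin 56.3° = 10.40 m/s.
Taking up as positive with launch at y = 22.6 m, landing at y = 0: 0 = 22.6 + 10.40 t − ½(9.8) t².
Solving 4.900 t² − 10.40 t − 22.6 = 0 gives t = [10.40 + √(10.40² + 4·4.900·22.6)] / 9.800 = 3.46 s.

3.46 s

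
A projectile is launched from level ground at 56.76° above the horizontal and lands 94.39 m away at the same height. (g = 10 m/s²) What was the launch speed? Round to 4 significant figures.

On level ground, R = v₀² sin(2θ) / g, so v₀ = √(R g / sin 2θ).
sin(2 × 56.76°) = 0.9169.
v₀ = √(94.39 × 10 / 0.9169) = √1029.4 = 32.08 m/s.

32.08 m/s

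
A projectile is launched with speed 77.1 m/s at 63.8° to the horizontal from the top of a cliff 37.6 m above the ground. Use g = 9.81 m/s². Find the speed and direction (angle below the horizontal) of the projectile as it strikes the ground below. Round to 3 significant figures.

81.7 m/s at 65.4° below the horizontal

v_x = 77.1 cos 63.8° = 34.04 m/s (constant).
|v_y| at impact = √((69.18)² + 2×9.81×37.6) = 74.32 m/s.
Speed = √(34.04² + 74.32²) = 81.7 m/s; angle = arctan(74.32/34.04) = 65.4° below horizontal.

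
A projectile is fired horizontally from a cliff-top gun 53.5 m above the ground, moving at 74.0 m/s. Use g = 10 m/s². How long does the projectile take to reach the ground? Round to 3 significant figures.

3.27 s

The horizontal speed doesn't affect the fall. With v_y0 = 0, h = ½ g t².
t = √(2 × 53.5 / 10) = √10.70 = 3.27 s.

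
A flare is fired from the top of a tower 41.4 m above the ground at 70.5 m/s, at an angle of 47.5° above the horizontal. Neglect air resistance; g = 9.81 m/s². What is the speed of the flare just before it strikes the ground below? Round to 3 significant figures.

76.0 m/s

v_x = 70.5 cos 47.5° = 47.63 m/s is unchanged throughout.
For the vertical component, v_y² = v_y0² + 2 g h = (51.98)² + 2×9.81×41.4 = 3514, so |v_y| = 59.28 m/s.
Impact speed = √(v_x² + v_y²) = √(2269 + 3514) = 76.0 m/s.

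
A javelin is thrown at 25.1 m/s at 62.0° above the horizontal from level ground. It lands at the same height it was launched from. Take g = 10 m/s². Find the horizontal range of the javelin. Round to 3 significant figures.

52.2 m

For level ground, R = v₀² sin(2θ) / g.
sin(2 × 62.0°) = sin 124.0° = 0.8290.
R = (25.1)² × 0.8290 / 10 = 52.2 m.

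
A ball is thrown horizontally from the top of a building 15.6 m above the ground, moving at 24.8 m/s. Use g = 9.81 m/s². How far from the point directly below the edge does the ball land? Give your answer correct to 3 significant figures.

44.2 m

Initial vertical velocity is zero, so the fall time comes from h = ½ g t²: t = √(2 × 15.6 / 9.81) = 1.783 s.
Horizontal motion is uniform at 24.8 m/s, so x = 24.8 × 1.783 = 44.2 m.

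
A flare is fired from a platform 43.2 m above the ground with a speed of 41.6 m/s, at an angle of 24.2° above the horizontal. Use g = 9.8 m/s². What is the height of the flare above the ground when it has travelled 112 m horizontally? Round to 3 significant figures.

v_x = 41.6 cos 24.2° = 37.94 m/s, v_y0 = 41.6 sin 24.2° = 17.05 m/s.
Time to reach x = 112 m: t = x / v_x = 112 / 37.94 = 2.952 s.
y = 43.2 + v_y0 t − ½ g t² = 43.2 + 17.05×2.952 − 4.900×2.952² = 50.8 m.

50.8 m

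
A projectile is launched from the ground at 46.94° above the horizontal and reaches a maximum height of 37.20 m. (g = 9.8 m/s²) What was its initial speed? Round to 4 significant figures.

36.96 m/s

At maximum height v_y = 0, so (v₀ sin θ)² = 2 g H.
v₀ sin 46.94° = √(2 × 9.8 × 37.20) = 27.002 m/s.
v₀ = 27.002 / sin 46.94° = 27.002 / 0.7306 = 36.96 m/s.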